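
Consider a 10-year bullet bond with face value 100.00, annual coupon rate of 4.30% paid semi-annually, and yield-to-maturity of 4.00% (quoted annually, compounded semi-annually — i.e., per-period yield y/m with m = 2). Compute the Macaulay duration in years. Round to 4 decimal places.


Coupon per period c = face * coupon_rate / m = 2.150000
Periods per year m = 2; per-period yield y/m = 0.020000
Number of cashflows N = 20
Cashflows (t years, CF_t, discount factor 1/(1+y/m)^(m*t), PV):
  t = 0.5000: CF_t = 2.150000, DF = 0.980392, PV = 2.107843
  t = 1.0000: CF_t = 2.150000, DF = 0.961169, PV = 2.066513
  t = 1.5000: CF_t = 2.150000, DF = 0.942322, PV = 2.025993
  t = 2.0000: CF_t = 2.150000, DF = 0.923845, PV = 1.986268
  t = 2.5000: CF_t = 2.150000, DF = 0.905731, PV = 1.947321
  t = 3.0000: CF_t = 2.150000, DF = 0.887971, PV = 1.909138
  t = 3.5000: CF_t = 2.150000, DF = 0.870560, PV = 1.871704
  t = 4.0000: CF_t = 2.150000, DF = 0.853490, PV = 1.835004
  t = 4.5000: CF_t = 2.150000, DF = 0.836755, PV = 1.799024
  t = 5.0000: CF_t = 2.150000, DF = 0.820348, PV = 1.763749
  t = 5.5000: CF_t = 2.150000, DF = 0.804263, PV = 1.729166
  t = 6.0000: CF_t = 2.150000, DF = 0.788493, PV = 1.695260
  t = 6.5000: CF_t = 2.150000, DF = 0.773033, PV = 1.662020
  t = 7.0000: CF_t = 2.150000, DF = 0.757875, PV = 1.629431
  t = 7.5000: CF_t = 2.150000, DF = 0.743015, PV = 1.597482
  t = 8.0000: CF_t = 2.150000, DF = 0.728446, PV = 1.566158
  t = 8.5000: CF_t = 2.150000, DF = 0.714163, PV = 1.535450
  t = 9.0000: CF_t = 2.150000, DF = 0.700159, PV = 1.505343
  t = 9.5000: CF_t = 2.150000, DF = 0.686431, PV = 1.475826
  t = 10.0000: CF_t = 102.150000, DF = 0.672971, PV = 68.744022
Price P = sum_t PV_t = 102.452715
Macaulay numerator sum_t t * PV_t:
  t * PV_t at t = 0.5000: 1.053922
  t * PV_t at t = 1.0000: 2.066513
  t * PV_t at t = 1.5000: 3.038990
  t * PV_t at t = 2.0000: 3.972535
  t * PV_t at t = 2.5000: 4.868303
  t * PV_t at t = 3.0000: 5.727415
  t * PV_t at t = 3.5000: 6.550965
  t * PV_t at t = 4.0000: 7.340017
  t * PV_t at t = 4.5000: 8.095607
  t * PV_t at t = 5.0000: 8.818744
  t * PV_t at t = 5.5000: 9.510410
  t * PV_t at t = 6.0000: 10.171562
  t * PV_t at t = 6.5000: 10.803130
  t * PV_t at t = 7.0000: 11.406019
  t * PV_t at t = 7.5000: 11.981113
  t * PV_t at t = 8.0000: 12.529268
  t * PV_t at t = 8.5000: 13.051321
  t * PV_t at t = 9.0000: 13.548084
  t * PV_t at t = 9.5000: 14.020348
  t * PV_t at t = 10.0000: 687.440217
Macaulay duration D = (sum_t t * PV_t) / P = 845.994483 / 102.452715 = 8.257414

Answer: Macaulay duration = 8.2574 years


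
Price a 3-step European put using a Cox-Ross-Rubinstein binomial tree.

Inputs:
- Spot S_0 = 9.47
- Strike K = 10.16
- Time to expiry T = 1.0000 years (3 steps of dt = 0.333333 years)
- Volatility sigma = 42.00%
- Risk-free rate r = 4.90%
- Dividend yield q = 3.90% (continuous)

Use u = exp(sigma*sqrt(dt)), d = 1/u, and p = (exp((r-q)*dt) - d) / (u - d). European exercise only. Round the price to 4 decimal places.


Answer: Price = V(0,0) = 1.9682

Derivation:
dt = T/N = 0.333333
u = exp(sigma*sqrt(dt)) = 1.274415; d = 1/u = 0.784674
p = (exp((r-q)*dt) - d) / (u - d) = 0.446491
Discount per step: exp(-r*dt) = 0.983799
Stock lattice S(k, i) with i counting down-moves:
  k=0: S(0,0) = 9.4700
  k=1: S(1,0) = 12.0687; S(1,1) = 7.4309
  k=2: S(2,0) = 15.3805; S(2,1) = 9.4700; S(2,2) = 5.8308
  k=3: S(3,0) = 19.6012; S(3,1) = 12.0687; S(3,2) = 7.4309; S(3,3) = 4.5753
Terminal payoffs V(N, i) = max(K - S_T, 0):
  V(3,0) = 0.000000; V(3,1) = 0.000000; V(3,2) = 2.729139; V(3,3) = 5.584722
Backward induction: V(k, i) = exp(-r*dt) * [p * V(k+1, i) + (1-p) * V(k+1, i+1)].
  V(2,0) = exp(-r*dt) * [p*0.000000 + (1-p)*0.000000] = 0.000000
  V(2,1) = exp(-r*dt) * [p*0.000000 + (1-p)*2.729139] = 1.486129
  V(2,2) = exp(-r*dt) * [p*2.729139 + (1-p)*5.584722] = 4.239908
  V(1,0) = exp(-r*dt) * [p*0.000000 + (1-p)*1.486129] = 0.809259
  V(1,1) = exp(-r*dt) * [p*1.486129 + (1-p)*4.239908] = 2.961600
  V(0,0) = exp(-r*dt) * [p*0.809259 + (1-p)*2.961600] = 1.968188


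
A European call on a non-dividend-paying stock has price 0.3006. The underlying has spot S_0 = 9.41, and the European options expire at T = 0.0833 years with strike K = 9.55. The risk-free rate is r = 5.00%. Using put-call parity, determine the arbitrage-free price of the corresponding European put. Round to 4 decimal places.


Put-call parity: C - P = S_0 * exp(-qT) - K * exp(-rT).
S_0 * exp(-qT) = 9.4100 * 1.00000000 = 9.41000000
K * exp(-rT) = 9.5500 * 0.99584366 = 9.51030697
P = C - S*exp(-qT) + K*exp(-rT)
P = 0.3006 - 9.41000000 + 9.51030697 = 0.4009

Answer: Put price = 0.4009


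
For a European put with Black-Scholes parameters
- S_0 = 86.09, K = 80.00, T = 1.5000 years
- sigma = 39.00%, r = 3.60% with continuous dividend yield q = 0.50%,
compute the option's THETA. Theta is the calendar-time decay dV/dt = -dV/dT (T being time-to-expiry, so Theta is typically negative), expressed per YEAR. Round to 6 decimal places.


d1 = 0.4897757379; d2 = 0.0121252380
phi(d1) = 0.3538512436; exp(-qT) = 0.9925280548; exp(-rT) = 0.9474321065
Theta = -S*exp(-qT)*phi(d1)*sigma/(2*sqrt(T)) + r*K*exp(-rT)*N(-d2) - q*S*exp(-qT)*N(-d1)
N(-d1) = 0.3121463005; N(-d2) = 0.4951628484; sqrt(T) = 1.2247448714
Term 1 = -86.0900 * 0.9925280548 * 0.3538512436 * 0.3900 / (2 * 1.2247448714) = -4.8139902605
Term 2 = 0.0360 * 80.0000 * 0.9474321065 * 0.4951628484 = 1.3511035599
Term 3 = -0.0050 * 86.0900 * 0.9925280548 * 0.3121463005 = -0.1333594193
Theta = -4.8139902605 + (1.3511035599) + (-0.1333594193) = -3.596246

Answer: Theta = -3.596246


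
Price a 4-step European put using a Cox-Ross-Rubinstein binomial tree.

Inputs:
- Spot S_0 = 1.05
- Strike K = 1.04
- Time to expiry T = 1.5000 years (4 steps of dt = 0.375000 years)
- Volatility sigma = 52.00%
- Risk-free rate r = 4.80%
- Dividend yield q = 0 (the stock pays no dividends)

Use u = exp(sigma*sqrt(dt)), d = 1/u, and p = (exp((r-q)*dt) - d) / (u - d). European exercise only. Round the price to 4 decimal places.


Answer: Price = V(0,0) = 0.1994

Derivation:
dt = T/N = 0.375000
u = exp(sigma*sqrt(dt)) = 1.374972; d = 1/u = 0.727287
p = (exp((r-q)*dt) - d) / (u - d) = 0.449100
Discount per step: exp(-r*dt) = 0.982161
Stock lattice S(k, i) with i counting down-moves:
  k=0: S(0,0) = 1.0500
  k=1: S(1,0) = 1.4437; S(1,1) = 0.7637
  k=2: S(2,0) = 1.9851; S(2,1) = 1.0500; S(2,2) = 0.5554
  k=3: S(3,0) = 2.7294; S(3,1) = 1.4437; S(3,2) = 0.7637; S(3,3) = 0.4039
  k=4: S(4,0) = 3.7529; S(4,1) = 1.9851; S(4,2) = 1.0500; S(4,3) = 0.5554; S(4,4) = 0.2938
Terminal payoffs V(N, i) = max(K - S_T, 0):
  V(4,0) = 0.000000; V(4,1) = 0.000000; V(4,2) = 0.000000; V(4,3) = 0.484606; V(4,4) = 0.746226
Backward induction: V(k, i) = exp(-r*dt) * [p * V(k+1, i) + (1-p) * V(k+1, i+1)].
  V(3,0) = exp(-r*dt) * [p*0.000000 + (1-p)*0.000000] = 0.000000
  V(3,1) = exp(-r*dt) * [p*0.000000 + (1-p)*0.000000] = 0.000000
  V(3,2) = exp(-r*dt) * [p*0.000000 + (1-p)*0.484606] = 0.262207
  V(3,3) = exp(-r*dt) * [p*0.484606 + (1-p)*0.746226] = 0.617516
  V(2,0) = exp(-r*dt) * [p*0.000000 + (1-p)*0.000000] = 0.000000
  V(2,1) = exp(-r*dt) * [p*0.000000 + (1-p)*0.262207] = 0.141873
  V(2,2) = exp(-r*dt) * [p*0.262207 + (1-p)*0.617516] = 0.449777
  V(1,0) = exp(-r*dt) * [p*0.000000 + (1-p)*0.141873] = 0.076763
  V(1,1) = exp(-r*dt) * [p*0.141873 + (1-p)*0.449777] = 0.305940
  V(0,0) = exp(-r*dt) * [p*0.076763 + (1-p)*0.305940] = 0.199395


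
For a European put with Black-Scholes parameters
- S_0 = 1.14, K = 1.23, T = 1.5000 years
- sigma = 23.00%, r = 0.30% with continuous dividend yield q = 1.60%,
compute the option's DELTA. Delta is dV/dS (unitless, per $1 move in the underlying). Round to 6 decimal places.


Answer: Delta = -0.564808

Derivation:
d1 = -0.1981278901; d2 = -0.4798192105
phi(d1) = 0.3911884508; exp(-qT) = 0.9762857098; exp(-rT) = 0.9955101098
N(-d1) = 0.5785274979
Delta = -exp(-qT) * N(-d1) = -0.9762857098 * 0.5785274979 = -0.564808


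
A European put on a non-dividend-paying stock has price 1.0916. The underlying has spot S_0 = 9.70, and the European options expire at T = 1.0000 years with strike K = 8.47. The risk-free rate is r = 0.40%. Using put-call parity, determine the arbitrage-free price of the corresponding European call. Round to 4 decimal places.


Put-call parity: C - P = S_0 * exp(-qT) - K * exp(-rT).
S_0 * exp(-qT) = 9.7000 * 1.00000000 = 9.70000000
K * exp(-rT) = 8.4700 * 0.99600799 = 8.43618767
C = P + S*exp(-qT) - K*exp(-rT)
C = 1.0916 + 9.70000000 - 8.43618767 = 2.3554

Answer: Call price = 2.3554


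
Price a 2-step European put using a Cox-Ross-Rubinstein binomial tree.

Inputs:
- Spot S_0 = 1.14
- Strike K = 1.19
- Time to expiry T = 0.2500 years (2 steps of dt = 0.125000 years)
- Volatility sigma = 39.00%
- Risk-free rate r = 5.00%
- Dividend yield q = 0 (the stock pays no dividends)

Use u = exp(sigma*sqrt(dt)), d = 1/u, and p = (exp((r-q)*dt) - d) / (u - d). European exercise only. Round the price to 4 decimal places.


Answer: Price = V(0,0) = 0.1087

Derivation:
dt = T/N = 0.125000
u = exp(sigma*sqrt(dt)) = 1.147844; d = 1/u = 0.871198
p = (exp((r-q)*dt) - d) / (u - d) = 0.488246
Discount per step: exp(-r*dt) = 0.993769
Stock lattice S(k, i) with i counting down-moves:
  k=0: S(0,0) = 1.1400
  k=1: S(1,0) = 1.3085; S(1,1) = 0.9932
  k=2: S(2,0) = 1.5020; S(2,1) = 1.1400; S(2,2) = 0.8652
Terminal payoffs V(N, i) = max(K - S_T, 0):
  V(2,0) = 0.000000; V(2,1) = 0.050000; V(2,2) = 0.324756
Backward induction: V(k, i) = exp(-r*dt) * [p * V(k+1, i) + (1-p) * V(k+1, i+1)].
  V(1,0) = exp(-r*dt) * [p*0.000000 + (1-p)*0.050000] = 0.025428
  V(1,1) = exp(-r*dt) * [p*0.050000 + (1-p)*0.324756] = 0.189420
  V(0,0) = exp(-r*dt) * [p*0.025428 + (1-p)*0.189420] = 0.108670


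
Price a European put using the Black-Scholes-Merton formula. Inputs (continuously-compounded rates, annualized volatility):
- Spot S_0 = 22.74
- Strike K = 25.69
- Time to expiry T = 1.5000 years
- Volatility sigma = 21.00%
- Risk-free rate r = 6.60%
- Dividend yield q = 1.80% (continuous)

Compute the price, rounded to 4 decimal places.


d1 = (ln(S/K) + (r - q + 0.5*sigma^2) * T) / (sigma * sqrt(T)) = -0.06571368
d2 = d1 - sigma * sqrt(T) = -0.32291010
exp(-rT) = 0.90574271; exp(-qT) = 0.97336124
P = K * exp(-rT) * N(-d2) - S_0 * exp(-qT) * N(-d1)
N(-d1) = 0.52619711; N(-d2) = 0.62661834
P = 25.6900 * 0.90574271 * 0.62661834 - 22.7400 * 0.97336124 * 0.52619711 = 2.9335

Answer: Price = 2.9335


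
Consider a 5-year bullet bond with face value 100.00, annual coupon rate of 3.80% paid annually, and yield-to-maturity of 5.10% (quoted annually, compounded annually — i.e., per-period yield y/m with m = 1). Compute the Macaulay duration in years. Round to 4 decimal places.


Answer: Macaulay duration = 4.6351 years

Derivation:
Coupon per period c = face * coupon_rate / m = 3.800000
Periods per year m = 1; per-period yield y/m = 0.051000
Number of cashflows N = 5
Cashflows (t years, CF_t, discount factor 1/(1+y/m)^(m*t), PV):
  t = 1.0000: CF_t = 3.800000, DF = 0.951475, PV = 3.615604
  t = 2.0000: CF_t = 3.800000, DF = 0.905304, PV = 3.440156
  t = 3.0000: CF_t = 3.800000, DF = 0.861374, PV = 3.273222
  t = 4.0000: CF_t = 3.800000, DF = 0.819576, PV = 3.114388
  t = 5.0000: CF_t = 103.800000, DF = 0.779806, PV = 80.943834
Price P = sum_t PV_t = 94.387205
Macaulay numerator sum_t t * PV_t:
  t * PV_t at t = 1.0000: 3.615604
  t * PV_t at t = 2.0000: 6.880312
  t * PV_t at t = 3.0000: 9.819666
  t * PV_t at t = 4.0000: 12.457552
  t * PV_t at t = 5.0000: 404.719172
Macaulay duration D = (sum_t t * PV_t) / P = 437.492307 / 94.387205 = 4.635081


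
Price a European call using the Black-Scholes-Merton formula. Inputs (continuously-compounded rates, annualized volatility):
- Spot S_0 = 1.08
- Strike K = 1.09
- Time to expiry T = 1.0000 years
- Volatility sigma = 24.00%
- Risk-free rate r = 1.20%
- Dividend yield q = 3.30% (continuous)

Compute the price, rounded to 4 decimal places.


Answer: Price = 0.0861

Derivation:
d1 = (ln(S/K) + (r - q + 0.5*sigma^2) * T) / (sigma * sqrt(T)) = -0.00590273
d2 = d1 - sigma * sqrt(T) = -0.24590273
exp(-rT) = 0.98807171; exp(-qT) = 0.96753856
C = S_0 * exp(-qT) * N(d1) - K * exp(-rT) * N(d2)
N(d1) = 0.49764517; N(d2) = 0.40287877
C = 1.0800 * 0.96753856 * 0.49764517 - 1.0900 * 0.98807171 * 0.40287877 = 0.0861


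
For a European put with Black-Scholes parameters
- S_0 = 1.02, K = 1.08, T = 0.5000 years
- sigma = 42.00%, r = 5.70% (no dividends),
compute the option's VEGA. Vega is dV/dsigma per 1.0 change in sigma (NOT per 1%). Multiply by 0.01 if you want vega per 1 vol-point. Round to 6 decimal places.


Answer: Vega = 0.287348

Derivation:
d1 = 0.0519945252; d2 = -0.2449903229
phi(d1) = 0.3984033883; exp(-qT) = 1.0000000000; exp(-rT) = 0.9719022941
Vega = S * exp(-qT) * phi(d1) * sqrt(T) = 1.0200 * 1.0000000000 * 0.3984033883 * 0.7071067812 = 0.287348


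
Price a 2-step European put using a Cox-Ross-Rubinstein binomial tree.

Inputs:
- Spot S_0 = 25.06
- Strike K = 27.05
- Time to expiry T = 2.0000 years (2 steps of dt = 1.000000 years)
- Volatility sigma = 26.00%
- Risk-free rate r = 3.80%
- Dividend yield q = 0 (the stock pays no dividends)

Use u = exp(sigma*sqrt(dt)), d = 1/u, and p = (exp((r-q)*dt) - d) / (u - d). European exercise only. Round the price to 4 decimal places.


Answer: Price = V(0,0) = 3.6368

Derivation:
dt = T/N = 1.000000
u = exp(sigma*sqrt(dt)) = 1.296930; d = 1/u = 0.771052
p = (exp((r-q)*dt) - d) / (u - d) = 0.509014
Discount per step: exp(-r*dt) = 0.962713
Stock lattice S(k, i) with i counting down-moves:
  k=0: S(0,0) = 25.0600
  k=1: S(1,0) = 32.5011; S(1,1) = 19.3226
  k=2: S(2,0) = 42.1516; S(2,1) = 25.0600; S(2,2) = 14.8987
Terminal payoffs V(N, i) = max(K - S_T, 0):
  V(2,0) = 0.000000; V(2,1) = 1.990000; V(2,2) = 12.151315
Backward induction: V(k, i) = exp(-r*dt) * [p * V(k+1, i) + (1-p) * V(k+1, i+1)].
  V(1,0) = exp(-r*dt) * [p*0.000000 + (1-p)*1.990000] = 0.940630
  V(1,1) = exp(-r*dt) * [p*1.990000 + (1-p)*12.151315] = 6.718832
  V(0,0) = exp(-r*dt) * [p*0.940630 + (1-p)*6.718832] = 3.636788


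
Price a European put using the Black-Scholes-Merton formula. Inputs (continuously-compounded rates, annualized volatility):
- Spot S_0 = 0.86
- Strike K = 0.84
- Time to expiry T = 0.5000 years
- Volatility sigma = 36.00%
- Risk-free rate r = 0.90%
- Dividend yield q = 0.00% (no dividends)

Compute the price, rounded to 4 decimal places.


d1 = (ln(S/K) + (r - q + 0.5*sigma^2) * T) / (sigma * sqrt(T)) = 0.23739341
d2 = d1 - sigma * sqrt(T) = -0.01716503
exp(-rT) = 0.99551011; exp(-qT) = 1.00000000
P = K * exp(-rT) * N(-d2) - S_0 * exp(-qT) * N(-d1)
N(-d1) = 0.40617580; N(-d2) = 0.50684752
P = 0.8400 * 0.99551011 * 0.50684752 - 0.8600 * 1.00000000 * 0.40617580 = 0.0745

Answer: Price = 0.0745


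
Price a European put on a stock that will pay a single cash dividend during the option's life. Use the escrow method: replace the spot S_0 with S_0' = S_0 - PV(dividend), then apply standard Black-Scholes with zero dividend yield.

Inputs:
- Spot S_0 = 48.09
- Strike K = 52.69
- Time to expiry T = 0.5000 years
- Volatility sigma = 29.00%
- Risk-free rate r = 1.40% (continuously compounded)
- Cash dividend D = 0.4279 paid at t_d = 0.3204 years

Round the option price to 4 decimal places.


Answer: Price = 6.8251

Derivation:
PV(D) = D * exp(-r * t_d) = 0.4279 * 0.99552445 = 0.42598491
S_0' = S_0 - PV(D) = 48.0900 - 0.42598491 = 47.66401509
d1 = (ln(S_0'/K) + (r + sigma^2/2)*T) / (sigma*sqrt(T)) = -0.35220731
d2 = d1 - sigma*sqrt(T) = -0.55726828
exp(-rT) = 0.99302444
N(-d1) = 0.63765860; N(-d2) = 0.71132793
P = K * exp(-rT) * N(-d2) - S_0' * N(-d1) = 52.6900 * 0.99302444 * 0.71132793 - 47.66401509 * 0.63765860 = 6.8251


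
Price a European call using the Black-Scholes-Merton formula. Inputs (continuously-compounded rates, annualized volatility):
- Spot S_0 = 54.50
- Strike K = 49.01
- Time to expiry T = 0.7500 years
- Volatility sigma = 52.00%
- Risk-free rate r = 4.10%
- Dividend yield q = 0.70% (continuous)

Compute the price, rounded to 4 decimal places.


d1 = (ln(S/K) + (r - q + 0.5*sigma^2) * T) / (sigma * sqrt(T)) = 0.51756419
d2 = d1 - sigma * sqrt(T) = 0.06723098
exp(-rT) = 0.96971797; exp(-qT) = 0.99476376
C = S_0 * exp(-qT) * N(d1) - K * exp(-rT) * N(d2)
N(d1) = 0.69761881; N(d2) = 0.52680109
C = 54.5000 * 0.99476376 * 0.69761881 - 49.0100 * 0.96971797 * 0.52680109 = 12.7845

Answer: Price = 12.7845


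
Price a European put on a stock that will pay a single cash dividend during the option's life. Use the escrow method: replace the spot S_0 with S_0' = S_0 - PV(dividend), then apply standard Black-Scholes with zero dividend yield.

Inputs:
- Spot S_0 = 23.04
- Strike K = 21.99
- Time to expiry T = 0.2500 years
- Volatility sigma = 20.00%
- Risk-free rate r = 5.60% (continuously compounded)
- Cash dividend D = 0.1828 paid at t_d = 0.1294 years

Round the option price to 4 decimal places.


PV(D) = D * exp(-r * t_d) = 0.1828 * 0.99277979 = 0.18148015
S_0' = S_0 - PV(D) = 23.0400 - 0.18148015 = 22.85851985
d1 = (ln(S_0'/K) + (r + sigma^2/2)*T) / (sigma*sqrt(T)) = 0.57736103
d2 = d1 - sigma*sqrt(T) = 0.47736103
exp(-rT) = 0.98609754
N(-d1) = 0.28184780; N(-d2) = 0.31655253
P = K * exp(-rT) * N(-d2) - S_0' * N(-d1) = 21.9900 * 0.98609754 * 0.31655253 - 22.85851985 * 0.28184780 = 0.4216

Answer: Price = 0.4216


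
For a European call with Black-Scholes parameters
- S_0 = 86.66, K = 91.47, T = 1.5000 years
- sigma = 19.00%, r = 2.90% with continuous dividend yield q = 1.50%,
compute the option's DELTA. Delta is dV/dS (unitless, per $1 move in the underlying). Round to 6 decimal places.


d1 = -0.0255418753; d2 = -0.2582434009
phi(d1) = 0.3988121692; exp(-qT) = 0.9777512372; exp(-rT) = 0.9574325541
N(d1) = 0.4898113738
Delta = exp(-qT) * N(d1) = 0.9777512372 * 0.4898113738 = 0.478914

Answer: Delta = 0.478914


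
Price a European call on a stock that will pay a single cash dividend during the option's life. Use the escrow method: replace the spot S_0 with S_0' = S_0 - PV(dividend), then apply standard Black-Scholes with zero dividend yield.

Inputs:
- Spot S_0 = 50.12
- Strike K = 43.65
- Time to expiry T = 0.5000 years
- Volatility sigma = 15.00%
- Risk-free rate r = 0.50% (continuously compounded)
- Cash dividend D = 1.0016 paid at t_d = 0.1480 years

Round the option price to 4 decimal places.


Answer: Price = 5.8908

Derivation:
PV(D) = D * exp(-r * t_d) = 1.0016 * 0.99926027 = 1.00085909
S_0' = S_0 - PV(D) = 50.1200 - 1.00085909 = 49.11914091
d1 = (ln(S_0'/K) + (r + sigma^2/2)*T) / (sigma*sqrt(T)) = 1.18954699
d2 = d1 - sigma*sqrt(T) = 1.08348098
exp(-rT) = 0.99750312
N(d1) = 0.88288775; N(d2) = 0.86070250
C = S_0' * N(d1) - K * exp(-rT) * N(d2) = 49.11914091 * 0.88288775 - 43.6500 * 0.99750312 * 0.86070250 = 5.8908


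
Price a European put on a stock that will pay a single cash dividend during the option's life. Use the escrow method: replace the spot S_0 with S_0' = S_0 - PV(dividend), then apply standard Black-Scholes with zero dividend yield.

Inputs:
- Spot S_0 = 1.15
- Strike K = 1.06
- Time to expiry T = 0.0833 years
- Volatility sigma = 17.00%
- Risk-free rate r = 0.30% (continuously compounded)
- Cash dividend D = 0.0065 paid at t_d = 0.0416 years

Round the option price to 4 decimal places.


Answer: Price = 0.0014

Derivation:
PV(D) = D * exp(-r * t_d) = 0.0065 * 0.99987521 = 0.00649919
S_0' = S_0 - PV(D) = 1.1500 - 0.00649919 = 1.14350081
d1 = (ln(S_0'/K) + (r + sigma^2/2)*T) / (sigma*sqrt(T)) = 1.57503696
d2 = d1 - sigma*sqrt(T) = 1.52597200
exp(-rT) = 0.99975013
N(-d1) = 0.05762396; N(-d2) = 0.06350842
P = K * exp(-rT) * N(-d2) - S_0' * N(-d1) = 1.0600 * 0.99975013 * 0.06350842 - 1.14350081 * 0.05762396 = 0.0014


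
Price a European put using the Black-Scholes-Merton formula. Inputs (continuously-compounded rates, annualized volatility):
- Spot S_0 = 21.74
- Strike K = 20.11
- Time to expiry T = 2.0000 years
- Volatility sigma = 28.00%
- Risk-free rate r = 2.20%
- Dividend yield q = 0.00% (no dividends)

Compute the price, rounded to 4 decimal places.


Answer: Price = 2.1175

Derivation:
d1 = (ln(S/K) + (r - q + 0.5*sigma^2) * T) / (sigma * sqrt(T)) = 0.50592651
d2 = d1 - sigma * sqrt(T) = 0.10994671
exp(-rT) = 0.95695396; exp(-qT) = 1.00000000
P = K * exp(-rT) * N(-d2) - S_0 * exp(-qT) * N(-d1)
N(-d1) = 0.30645412; N(-d2) = 0.45622582
P = 20.1100 * 0.95695396 * 0.45622582 - 21.7400 * 1.00000000 * 0.30645412 = 2.1175


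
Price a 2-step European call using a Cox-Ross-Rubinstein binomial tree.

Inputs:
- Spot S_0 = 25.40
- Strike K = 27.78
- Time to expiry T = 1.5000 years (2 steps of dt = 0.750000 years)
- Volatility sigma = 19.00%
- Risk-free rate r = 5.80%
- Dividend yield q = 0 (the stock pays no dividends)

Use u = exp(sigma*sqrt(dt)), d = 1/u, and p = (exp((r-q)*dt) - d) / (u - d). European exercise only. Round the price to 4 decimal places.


Answer: Price = V(0,0) = 2.4272

Derivation:
dt = T/N = 0.750000
u = exp(sigma*sqrt(dt)) = 1.178856; d = 1/u = 0.848280
p = (exp((r-q)*dt) - d) / (u - d) = 0.593449
Discount per step: exp(-r*dt) = 0.957433
Stock lattice S(k, i) with i counting down-moves:
  k=0: S(0,0) = 25.4000
  k=1: S(1,0) = 29.9430; S(1,1) = 21.5463
  k=2: S(2,0) = 35.2984; S(2,1) = 25.4000; S(2,2) = 18.2773
Terminal payoffs V(N, i) = max(S_T - K, 0):
  V(2,0) = 7.518442; V(2,1) = 0.000000; V(2,2) = 0.000000
Backward induction: V(k, i) = exp(-r*dt) * [p * V(k+1, i) + (1-p) * V(k+1, i+1)].
  V(1,0) = exp(-r*dt) * [p*7.518442 + (1-p)*0.000000] = 4.271881
  V(1,1) = exp(-r*dt) * [p*0.000000 + (1-p)*0.000000] = 0.000000
  V(0,0) = exp(-r*dt) * [p*4.271881 + (1-p)*0.000000] = 2.427227


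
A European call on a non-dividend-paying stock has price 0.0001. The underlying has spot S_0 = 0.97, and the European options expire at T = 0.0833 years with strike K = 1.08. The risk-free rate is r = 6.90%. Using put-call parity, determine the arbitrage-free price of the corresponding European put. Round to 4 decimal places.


Put-call parity: C - P = S_0 * exp(-qT) - K * exp(-rT).
S_0 * exp(-qT) = 0.9700 * 1.00000000 = 0.97000000
K * exp(-rT) = 1.0800 * 0.99426879 = 1.07381029
P = C - S*exp(-qT) + K*exp(-rT)
P = 0.0001 - 0.97000000 + 1.07381029 = 0.1039

Answer: Put price = 0.1039


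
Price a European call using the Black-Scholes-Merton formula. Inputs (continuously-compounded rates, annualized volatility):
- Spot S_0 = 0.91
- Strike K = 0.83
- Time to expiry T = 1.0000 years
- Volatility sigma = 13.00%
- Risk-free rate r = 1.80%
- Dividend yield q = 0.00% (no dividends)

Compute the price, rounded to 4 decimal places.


Answer: Price = 0.1072

Derivation:
d1 = (ln(S/K) + (r - q + 0.5*sigma^2) * T) / (sigma * sqrt(T)) = 0.91129922
d2 = d1 - sigma * sqrt(T) = 0.78129922
exp(-rT) = 0.98216103; exp(-qT) = 1.00000000
C = S_0 * exp(-qT) * N(d1) - K * exp(-rT) * N(d2)
N(d1) = 0.81893113; N(d2) = 0.78268674
C = 0.9100 * 1.00000000 * 0.81893113 - 0.8300 * 0.98216103 * 0.78268674 = 0.1072


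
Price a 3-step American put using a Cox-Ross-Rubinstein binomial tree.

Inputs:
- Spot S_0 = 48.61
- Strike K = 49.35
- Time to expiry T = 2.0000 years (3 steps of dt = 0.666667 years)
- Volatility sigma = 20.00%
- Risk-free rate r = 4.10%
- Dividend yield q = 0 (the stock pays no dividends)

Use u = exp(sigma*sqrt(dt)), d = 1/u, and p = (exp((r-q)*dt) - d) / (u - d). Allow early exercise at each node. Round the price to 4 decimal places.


dt = T/N = 0.666667
u = exp(sigma*sqrt(dt)) = 1.177389; d = 1/u = 0.849337
p = (exp((r-q)*dt) - d) / (u - d) = 0.543735
Discount per step: exp(-r*dt) = 0.973037
Stock lattice S(k, i) with i counting down-moves:
  k=0: S(0,0) = 48.6100
  k=1: S(1,0) = 57.2329; S(1,1) = 41.2863
  k=2: S(2,0) = 67.3854; S(2,1) = 48.6100; S(2,2) = 35.0660
  k=3: S(3,0) = 79.3388; S(3,1) = 57.2329; S(3,2) = 41.2863; S(3,3) = 29.7828
Terminal payoffs V(N, i) = max(K - S_T, 0):
  V(3,0) = 0.000000; V(3,1) = 0.000000; V(3,2) = 8.063732; V(3,3) = 19.567192
Backward induction: V(k, i) = exp(-r*dt) * [p * V(k+1, i) + (1-p) * V(k+1, i+1)]; then take max(V_cont, immediate exercise) for American.
  V(2,0) = exp(-r*dt) * [p*0.000000 + (1-p)*0.000000] = 0.000000; exercise = 0.000000; V(2,0) = max -> 0.000000
  V(2,1) = exp(-r*dt) * [p*0.000000 + (1-p)*8.063732] = 3.579997; exercise = 0.740000; V(2,1) = max -> 3.579997
  V(2,2) = exp(-r*dt) * [p*8.063732 + (1-p)*19.567192] = 12.953416; exercise = 14.284048; V(2,2) = max -> 14.284048
  V(1,0) = exp(-r*dt) * [p*0.000000 + (1-p)*3.579997] = 1.589385; exercise = 0.000000; V(1,0) = max -> 1.589385
  V(1,1) = exp(-r*dt) * [p*3.579997 + (1-p)*14.284048] = 8.235669; exercise = 8.063732; V(1,1) = max -> 8.235669
  V(0,0) = exp(-r*dt) * [p*1.589385 + (1-p)*8.235669] = 4.497233; exercise = 0.740000; V(0,0) = max -> 4.497233

Answer: Price = V(0,0) = 4.4972


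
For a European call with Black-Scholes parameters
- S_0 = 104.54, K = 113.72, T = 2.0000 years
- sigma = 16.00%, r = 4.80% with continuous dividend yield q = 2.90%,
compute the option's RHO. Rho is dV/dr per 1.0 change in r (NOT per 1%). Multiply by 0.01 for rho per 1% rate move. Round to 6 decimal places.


Answer: Rho = 77.597307

Derivation:
d1 = -0.0909052655; d2 = -0.3171794355
phi(d1) = 0.3972972981; exp(-qT) = 0.9436499474; exp(-rT) = 0.9084640161
N(d2) = 0.3755537265
Rho = K*T*exp(-rT)*N(d2) = 113.7200 * 2.0000 * 0.9084640161 * 0.3755537265 = 77.597307


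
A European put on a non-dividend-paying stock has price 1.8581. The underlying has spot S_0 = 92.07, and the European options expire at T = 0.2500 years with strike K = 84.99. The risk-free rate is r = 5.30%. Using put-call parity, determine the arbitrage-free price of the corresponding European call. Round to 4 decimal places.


Answer: Call price = 10.0568

Derivation:
Put-call parity: C - P = S_0 * exp(-qT) - K * exp(-rT).
S_0 * exp(-qT) = 92.0700 * 1.00000000 = 92.07000000
K * exp(-rT) = 84.9900 * 0.98683739 = 83.87131019
C = P + S*exp(-qT) - K*exp(-rT)
C = 1.8581 + 92.07000000 - 83.87131019 = 10.0568


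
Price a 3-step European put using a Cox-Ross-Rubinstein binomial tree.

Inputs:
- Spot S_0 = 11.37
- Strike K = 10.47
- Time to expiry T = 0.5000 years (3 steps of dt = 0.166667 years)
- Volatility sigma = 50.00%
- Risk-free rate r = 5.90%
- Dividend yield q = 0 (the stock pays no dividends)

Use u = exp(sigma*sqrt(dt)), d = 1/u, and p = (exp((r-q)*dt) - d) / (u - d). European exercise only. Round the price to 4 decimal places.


dt = T/N = 0.166667
u = exp(sigma*sqrt(dt)) = 1.226450; d = 1/u = 0.815361
p = (exp((r-q)*dt) - d) / (u - d) = 0.473184
Discount per step: exp(-r*dt) = 0.990215
Stock lattice S(k, i) with i counting down-moves:
  k=0: S(0,0) = 11.3700
  k=1: S(1,0) = 13.9447; S(1,1) = 9.2707
  k=2: S(2,0) = 17.1025; S(2,1) = 11.3700; S(2,2) = 7.5589
  k=3: S(3,0) = 20.9754; S(3,1) = 13.9447; S(3,2) = 9.2707; S(3,3) = 6.1633
Terminal payoffs V(N, i) = max(K - S_T, 0):
  V(3,0) = 0.000000; V(3,1) = 0.000000; V(3,2) = 1.199344; V(3,3) = 4.306740
Backward induction: V(k, i) = exp(-r*dt) * [p * V(k+1, i) + (1-p) * V(k+1, i+1)].
  V(2,0) = exp(-r*dt) * [p*0.000000 + (1-p)*0.000000] = 0.000000
  V(2,1) = exp(-r*dt) * [p*0.000000 + (1-p)*1.199344] = 0.625651
  V(2,2) = exp(-r*dt) * [p*1.199344 + (1-p)*4.306740] = 2.808617
  V(1,0) = exp(-r*dt) * [p*0.000000 + (1-p)*0.625651] = 0.326378
  V(1,1) = exp(-r*dt) * [p*0.625651 + (1-p)*2.808617] = 1.758298
  V(0,0) = exp(-r*dt) * [p*0.326378 + (1-p)*1.758298] = 1.070162

Answer: Price = V(0,0) = 1.0702


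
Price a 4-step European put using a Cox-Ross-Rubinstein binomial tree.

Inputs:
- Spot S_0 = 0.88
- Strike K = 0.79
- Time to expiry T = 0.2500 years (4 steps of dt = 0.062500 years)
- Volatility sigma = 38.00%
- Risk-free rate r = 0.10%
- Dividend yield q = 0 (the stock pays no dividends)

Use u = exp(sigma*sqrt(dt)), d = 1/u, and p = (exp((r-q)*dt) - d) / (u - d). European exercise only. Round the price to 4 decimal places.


Answer: Price = V(0,0) = 0.0311

Derivation:
dt = T/N = 0.062500
u = exp(sigma*sqrt(dt)) = 1.099659; d = 1/u = 0.909373
p = (exp((r-q)*dt) - d) / (u - d) = 0.476596
Discount per step: exp(-r*dt) = 0.999938
Stock lattice S(k, i) with i counting down-moves:
  k=0: S(0,0) = 0.8800
  k=1: S(1,0) = 0.9677; S(1,1) = 0.8002
  k=2: S(2,0) = 1.0641; S(2,1) = 0.8800; S(2,2) = 0.7277
  k=3: S(3,0) = 1.1702; S(3,1) = 0.9677; S(3,2) = 0.8002; S(3,3) = 0.6618
  k=4: S(4,0) = 1.2868; S(4,1) = 1.0641; S(4,2) = 0.8800; S(4,3) = 0.7277; S(4,4) = 0.6018
Terminal payoffs V(N, i) = max(K - S_T, 0):
  V(4,0) = 0.000000; V(4,1) = 0.000000; V(4,2) = 0.000000; V(4,3) = 0.062276; V(4,4) = 0.188202
Backward induction: V(k, i) = exp(-r*dt) * [p * V(k+1, i) + (1-p) * V(k+1, i+1)].
  V(3,0) = exp(-r*dt) * [p*0.000000 + (1-p)*0.000000] = 0.000000
  V(3,1) = exp(-r*dt) * [p*0.000000 + (1-p)*0.000000] = 0.000000
  V(3,2) = exp(-r*dt) * [p*0.000000 + (1-p)*0.062276] = 0.032593
  V(3,3) = exp(-r*dt) * [p*0.062276 + (1-p)*0.188202] = 0.128178
  V(2,0) = exp(-r*dt) * [p*0.000000 + (1-p)*0.000000] = 0.000000
  V(2,1) = exp(-r*dt) * [p*0.000000 + (1-p)*0.032593] = 0.017058
  V(2,2) = exp(-r*dt) * [p*0.032593 + (1-p)*0.128178] = 0.082618
  V(1,0) = exp(-r*dt) * [p*0.000000 + (1-p)*0.017058] = 0.008928
  V(1,1) = exp(-r*dt) * [p*0.017058 + (1-p)*0.082618] = 0.051369
  V(0,0) = exp(-r*dt) * [p*0.008928 + (1-p)*0.051369] = 0.031140


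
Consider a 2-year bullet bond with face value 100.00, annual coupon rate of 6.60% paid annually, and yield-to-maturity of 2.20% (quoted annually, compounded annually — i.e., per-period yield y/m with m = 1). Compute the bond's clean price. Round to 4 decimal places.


Coupon per period c = face * coupon_rate / m = 6.600000
Periods per year m = 1; per-period yield y/m = 0.022000
Number of cashflows N = 2
Cashflows (t years, CF_t, discount factor 1/(1+y/m)^(m*t), PV):
  t = 1.0000: CF_t = 6.600000, DF = 0.978474, PV = 6.457926
  t = 2.0000: CF_t = 106.600000, DF = 0.957411, PV = 102.059965
Price P = sum_t PV_t = 108.517890

Answer: Price = 108.5179


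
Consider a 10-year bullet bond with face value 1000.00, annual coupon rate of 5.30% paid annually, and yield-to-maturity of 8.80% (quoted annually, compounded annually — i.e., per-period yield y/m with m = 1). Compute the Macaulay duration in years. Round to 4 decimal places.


Answer: Macaulay duration = 7.6983 years

Derivation:
Coupon per period c = face * coupon_rate / m = 53.000000
Periods per year m = 1; per-period yield y/m = 0.088000
Number of cashflows N = 10
Cashflows (t years, CF_t, discount factor 1/(1+y/m)^(m*t), PV):
  t = 1.0000: CF_t = 53.000000, DF = 0.919118, PV = 48.713235
  t = 2.0000: CF_t = 53.000000, DF = 0.844777, PV = 44.773194
  t = 3.0000: CF_t = 53.000000, DF = 0.776450, PV = 41.151833
  t = 4.0000: CF_t = 53.000000, DF = 0.713649, PV = 37.823376
  t = 5.0000: CF_t = 53.000000, DF = 0.655927, PV = 34.764132
  t = 6.0000: CF_t = 53.000000, DF = 0.602874, PV = 31.952327
  t = 7.0000: CF_t = 53.000000, DF = 0.554112, PV = 29.367948
  t = 8.0000: CF_t = 53.000000, DF = 0.509294, PV = 26.992599
  t = 9.0000: CF_t = 53.000000, DF = 0.468101, PV = 24.809374
  t = 10.0000: CF_t = 1053.000000, DF = 0.430240, PV = 453.042993
Price P = sum_t PV_t = 773.391012
Macaulay numerator sum_t t * PV_t:
  t * PV_t at t = 1.0000: 48.713235
  t * PV_t at t = 2.0000: 89.546388
  t * PV_t at t = 3.0000: 123.455499
  t * PV_t at t = 4.0000: 151.293503
  t * PV_t at t = 5.0000: 173.820661
  t * PV_t at t = 6.0000: 191.713964
  t * PV_t at t = 7.0000: 205.575636
  t * PV_t at t = 8.0000: 215.940794
  t * PV_t at t = 9.0000: 223.284369
  t * PV_t at t = 10.0000: 4530.429928
Macaulay duration D = (sum_t t * PV_t) / P = 5953.773977 / 773.391012 = 7.698271


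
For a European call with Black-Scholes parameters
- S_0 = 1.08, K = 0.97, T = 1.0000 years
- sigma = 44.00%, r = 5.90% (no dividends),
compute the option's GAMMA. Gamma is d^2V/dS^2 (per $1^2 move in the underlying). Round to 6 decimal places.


Answer: Gamma = 0.701975

Derivation:
d1 = 0.5982278378; d2 = 0.1582278378
phi(d1) = 0.3335785844; exp(-qT) = 1.0000000000; exp(-rT) = 0.9427067692
Gamma = exp(-qT) * phi(d1) / (S * sigma * sqrt(T)) = 1.0000000000 * 0.3335785844 / (1.0800 * 0.4400 * 1.0000000000) = 0.701975


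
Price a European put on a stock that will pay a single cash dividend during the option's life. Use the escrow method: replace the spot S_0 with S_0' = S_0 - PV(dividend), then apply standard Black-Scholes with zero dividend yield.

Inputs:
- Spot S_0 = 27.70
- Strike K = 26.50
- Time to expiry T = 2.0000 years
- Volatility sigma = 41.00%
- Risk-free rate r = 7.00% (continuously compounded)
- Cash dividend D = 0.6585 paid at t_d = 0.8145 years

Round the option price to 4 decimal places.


Answer: Price = 3.9100

Derivation:
PV(D) = D * exp(-r * t_d) = 0.6585 * 0.94457990 = 0.62200586
S_0' = S_0 - PV(D) = 27.7000 - 0.62200586 = 27.07799414
d1 = (ln(S_0'/K) + (r + sigma^2/2)*T) / (sigma*sqrt(T)) = 0.56857704
d2 = d1 - sigma*sqrt(T) = -0.01125052
exp(-rT) = 0.86935824
N(-d1) = 0.28482160; N(-d2) = 0.50448821
P = K * exp(-rT) * N(-d2) - S_0' * N(-d1) = 26.5000 * 0.86935824 * 0.50448821 - 27.07799414 * 0.28482160 = 3.9100


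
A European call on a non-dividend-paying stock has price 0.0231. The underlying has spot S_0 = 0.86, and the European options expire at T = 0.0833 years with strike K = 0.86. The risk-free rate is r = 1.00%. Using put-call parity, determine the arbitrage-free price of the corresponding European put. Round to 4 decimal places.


Put-call parity: C - P = S_0 * exp(-qT) - K * exp(-rT).
S_0 * exp(-qT) = 0.8600 * 1.00000000 = 0.86000000
K * exp(-rT) = 0.8600 * 0.99916735 = 0.85928392
P = C - S*exp(-qT) + K*exp(-rT)
P = 0.0231 - 0.86000000 + 0.85928392 = 0.0224

Answer: Put price = 0.0224


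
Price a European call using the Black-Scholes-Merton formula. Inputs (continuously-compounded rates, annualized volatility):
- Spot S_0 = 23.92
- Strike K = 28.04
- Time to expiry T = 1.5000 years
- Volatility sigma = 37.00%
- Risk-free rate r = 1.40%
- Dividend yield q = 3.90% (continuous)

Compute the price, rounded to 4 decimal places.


Answer: Price = 2.4405

Derivation:
d1 = (ln(S/K) + (r - q + 0.5*sigma^2) * T) / (sigma * sqrt(T)) = -0.20686522
d2 = d1 - sigma * sqrt(T) = -0.66002082
exp(-rT) = 0.97921896; exp(-qT) = 0.94317824
C = S_0 * exp(-qT) * N(d1) - K * exp(-rT) * N(d2)
N(d1) = 0.41805756; N(d2) = 0.25462023
C = 23.9200 * 0.94317824 * 0.41805756 - 28.0400 * 0.97921896 * 0.25462023 = 2.4405


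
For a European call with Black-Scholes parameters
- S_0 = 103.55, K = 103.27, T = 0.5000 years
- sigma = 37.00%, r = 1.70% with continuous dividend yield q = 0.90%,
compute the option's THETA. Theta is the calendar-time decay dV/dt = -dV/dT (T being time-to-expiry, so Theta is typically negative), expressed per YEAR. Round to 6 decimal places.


d1 = 0.1564528035; d2 = -0.1051767056
phi(d1) = 0.3940894862; exp(-qT) = 0.9955101098; exp(-rT) = 0.9915360229
Theta = -S*exp(-qT)*phi(d1)*sigma/(2*sqrt(T)) - r*K*exp(-rT)*N(d2) + q*S*exp(-qT)*N(d1)
N(d1) = 0.5621619408; N(d2) = 0.4581177972; sqrt(T) = 0.7071067812
Term 1 = -103.5500 * 0.9955101098 * 0.3940894862 * 0.3700 / (2 * 0.7071067812) = -10.6286315678
Term 2 = -0.0170 * 103.2700 * 0.9915360229 * 0.4581177972 = -0.7974597259
Term 3 = 0.0090 * 103.5500 * 0.9955101098 * 0.5621619408 = 0.5215545366
Theta = -10.6286315678 + (-0.7974597259) + (0.5215545366) = -10.904537

Answer: Theta = -10.904537


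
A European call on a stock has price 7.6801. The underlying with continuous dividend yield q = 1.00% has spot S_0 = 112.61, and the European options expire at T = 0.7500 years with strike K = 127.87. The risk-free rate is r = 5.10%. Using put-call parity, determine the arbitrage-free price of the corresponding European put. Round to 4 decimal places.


Put-call parity: C - P = S_0 * exp(-qT) - K * exp(-rT).
S_0 * exp(-qT) = 112.6100 * 0.99252805 = 111.76858425
K * exp(-rT) = 127.8700 * 0.96247229 = 123.07133207
P = C - S*exp(-qT) + K*exp(-rT)
P = 7.6801 - 111.76858425 + 123.07133207 = 18.9828

Answer: Put price = 18.9828


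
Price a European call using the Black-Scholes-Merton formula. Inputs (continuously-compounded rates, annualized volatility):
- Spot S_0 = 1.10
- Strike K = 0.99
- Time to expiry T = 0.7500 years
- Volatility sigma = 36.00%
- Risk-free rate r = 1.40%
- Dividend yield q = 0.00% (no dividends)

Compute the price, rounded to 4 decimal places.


d1 = (ln(S/K) + (r - q + 0.5*sigma^2) * T) / (sigma * sqrt(T)) = 0.52750735
d2 = d1 - sigma * sqrt(T) = 0.21573820
exp(-rT) = 0.98955493; exp(-qT) = 1.00000000
C = S_0 * exp(-qT) * N(d1) - K * exp(-rT) * N(d2)
N(d1) = 0.70107934; N(d2) = 0.58540409
C = 1.1000 * 1.00000000 * 0.70107934 - 0.9900 * 0.98955493 * 0.58540409 = 0.1977

Answer: Price = 0.1977


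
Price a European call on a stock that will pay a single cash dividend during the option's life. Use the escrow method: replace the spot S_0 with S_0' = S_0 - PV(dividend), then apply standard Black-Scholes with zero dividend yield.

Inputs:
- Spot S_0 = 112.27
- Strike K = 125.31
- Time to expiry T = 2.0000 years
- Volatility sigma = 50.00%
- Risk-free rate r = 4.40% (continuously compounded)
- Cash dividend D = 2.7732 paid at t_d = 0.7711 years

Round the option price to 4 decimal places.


PV(D) = D * exp(-r * t_d) = 2.7732 * 0.96664071 = 2.68068803
S_0' = S_0 - PV(D) = 112.2700 - 2.68068803 = 109.58931197
d1 = (ln(S_0'/K) + (r + sigma^2/2)*T) / (sigma*sqrt(T)) = 0.28842770
d2 = d1 - sigma*sqrt(T) = -0.41867908
exp(-rT) = 0.91576088
N(d1) = 0.61349032; N(d2) = 0.33772534
C = S_0' * N(d1) - K * exp(-rT) * N(d2) = 109.58931197 * 0.61349032 - 125.3100 * 0.91576088 * 0.33772534 = 28.4766

Answer: Price = 28.4766


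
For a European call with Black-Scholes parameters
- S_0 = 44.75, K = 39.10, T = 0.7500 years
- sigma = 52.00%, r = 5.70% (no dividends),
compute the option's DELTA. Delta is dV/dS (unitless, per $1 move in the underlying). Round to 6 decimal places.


Answer: Delta = 0.732307

Derivation:
d1 = 0.6198054497; d2 = 0.1694722398
phi(d1) = 0.3292236635; exp(-qT) = 1.0000000000; exp(-rT) = 0.9581508979
N(d1) = 0.7323070598
Delta = exp(-qT) * N(d1) = 1.0000000000 * 0.7323070598 = 0.732307


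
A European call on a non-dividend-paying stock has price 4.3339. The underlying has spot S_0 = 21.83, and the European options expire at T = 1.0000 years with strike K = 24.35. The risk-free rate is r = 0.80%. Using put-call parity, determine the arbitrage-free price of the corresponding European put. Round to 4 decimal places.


Answer: Put price = 6.6599

Derivation:
Put-call parity: C - P = S_0 * exp(-qT) - K * exp(-rT).
S_0 * exp(-qT) = 21.8300 * 1.00000000 = 21.83000000
K * exp(-rT) = 24.3500 * 0.99203191 = 24.15597713
P = C - S*exp(-qT) + K*exp(-rT)
P = 4.3339 - 21.83000000 + 24.15597713 = 6.6599


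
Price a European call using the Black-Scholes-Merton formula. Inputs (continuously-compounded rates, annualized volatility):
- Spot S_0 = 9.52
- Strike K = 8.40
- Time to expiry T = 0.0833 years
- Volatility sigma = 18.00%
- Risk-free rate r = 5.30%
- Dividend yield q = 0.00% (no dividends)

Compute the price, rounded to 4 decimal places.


Answer: Price = 1.1579

Derivation:
d1 = (ln(S/K) + (r - q + 0.5*sigma^2) * T) / (sigma * sqrt(T)) = 2.52020506
d2 = d1 - sigma * sqrt(T) = 2.46825393
exp(-rT) = 0.99559483; exp(-qT) = 1.00000000
C = S_0 * exp(-qT) * N(d1) - K * exp(-rT) * N(d2)
N(d1) = 0.99413568; N(d2) = 0.99321130
C = 9.5200 * 1.00000000 * 0.99413568 - 8.4000 * 0.99559483 * 0.99321130 = 1.1579


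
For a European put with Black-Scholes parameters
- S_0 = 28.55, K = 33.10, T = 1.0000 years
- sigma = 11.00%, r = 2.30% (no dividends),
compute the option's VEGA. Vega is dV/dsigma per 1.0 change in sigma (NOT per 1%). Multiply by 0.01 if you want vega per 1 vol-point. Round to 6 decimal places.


d1 = -1.0802395116; d2 = -1.1902395116
phi(d1) = 0.2225959055; exp(-qT) = 1.0000000000; exp(-rT) = 0.9772624838
Vega = S * exp(-qT) * phi(d1) * sqrt(T) = 28.5500 * 1.0000000000 * 0.2225959055 * 1.0000000000 = 6.355113

Answer: Vega = 6.355113


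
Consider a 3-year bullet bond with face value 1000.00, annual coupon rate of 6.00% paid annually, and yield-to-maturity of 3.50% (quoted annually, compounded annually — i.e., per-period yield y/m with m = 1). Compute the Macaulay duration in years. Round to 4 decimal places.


Answer: Macaulay duration = 2.8393 years

Derivation:
Coupon per period c = face * coupon_rate / m = 60.000000
Periods per year m = 1; per-period yield y/m = 0.035000
Number of cashflows N = 3
Cashflows (t years, CF_t, discount factor 1/(1+y/m)^(m*t), PV):
  t = 1.0000: CF_t = 60.000000, DF = 0.966184, PV = 57.971014
  t = 2.0000: CF_t = 60.000000, DF = 0.933511, PV = 56.010642
  t = 3.0000: CF_t = 1060.000000, DF = 0.901943, PV = 956.059268
Price P = sum_t PV_t = 1070.040925
Macaulay numerator sum_t t * PV_t:
  t * PV_t at t = 1.0000: 57.971014
  t * PV_t at t = 2.0000: 112.021284
  t * PV_t at t = 3.0000: 2868.177804
Macaulay duration D = (sum_t t * PV_t) / P = 3038.170103 / 1070.040925 = 2.839303
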